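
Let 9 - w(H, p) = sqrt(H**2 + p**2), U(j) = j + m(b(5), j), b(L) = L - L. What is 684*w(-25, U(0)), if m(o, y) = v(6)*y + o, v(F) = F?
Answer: -10944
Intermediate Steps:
b(L) = 0
m(o, y) = o + 6*y (m(o, y) = 6*y + o = o + 6*y)
U(j) = 7*j (U(j) = j + (0 + 6*j) = j + 6*j = 7*j)
w(H, p) = 9 - sqrt(H**2 + p**2)
684*w(-25, U(0)) = 684*(9 - sqrt((-25)**2 + (7*0)**2)) = 684*(9 - sqrt(625 + 0**2)) = 684*(9 - sqrt(625 + 0)) = 684*(9 - sqrt(625)) = 684*(9 - 1*25) = 684*(9 - 25) = 684*(-16) = -10944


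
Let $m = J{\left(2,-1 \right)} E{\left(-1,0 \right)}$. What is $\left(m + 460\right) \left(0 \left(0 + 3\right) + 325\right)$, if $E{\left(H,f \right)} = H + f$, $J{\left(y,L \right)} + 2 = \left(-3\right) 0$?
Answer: $150150$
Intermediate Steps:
$J{\left(y,L \right)} = -2$ ($J{\left(y,L \right)} = -2 - 0 = -2 + 0 = -2$)
$m = 2$ ($m = - 2 \left(-1 + 0\right) = \left(-2\right) \left(-1\right) = 2$)
$\left(m + 460\right) \left(0 \left(0 + 3\right) + 325\right) = \left(2 + 460\right) \left(0 \left(0 + 3\right) + 325\right) = 462 \left(0 \cdot 3 + 325\right) = 462 \left(0 + 325\right) = 462 \cdot 325 = 150150$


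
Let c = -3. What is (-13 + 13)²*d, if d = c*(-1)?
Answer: 0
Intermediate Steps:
d = 3 (d = -3*(-1) = 3)
(-13 + 13)²*d = (-13 + 13)²*3 = 0²*3 = 0*3 = 0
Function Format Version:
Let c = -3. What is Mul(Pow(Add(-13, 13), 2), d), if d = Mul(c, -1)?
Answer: 0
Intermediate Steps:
d = 3 (d = Mul(-3, -1) = 3)
Mul(Pow(Add(-13, 13), 2), d) = Mul(Pow(Add(-13, 13), 2), 3) = Mul(Pow(0, 2), 3) = Mul(0, 3) = 0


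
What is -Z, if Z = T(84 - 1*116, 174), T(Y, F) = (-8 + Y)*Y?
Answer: -1280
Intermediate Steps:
T(Y, F) = Y*(-8 + Y)
Z = 1280 (Z = (84 - 1*116)*(-8 + (84 - 1*116)) = (84 - 116)*(-8 + (84 - 116)) = -32*(-8 - 32) = -32*(-40) = 1280)
-Z = -1*1280 = -1280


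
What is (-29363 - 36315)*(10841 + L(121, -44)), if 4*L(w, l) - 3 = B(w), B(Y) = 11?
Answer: -712245071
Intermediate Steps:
L(w, l) = 7/2 (L(w, l) = ¾ + (¼)*11 = ¾ + 11/4 = 7/2)
(-29363 - 36315)*(10841 + L(121, -44)) = (-29363 - 36315)*(10841 + 7/2) = -65678*21689/2 = -712245071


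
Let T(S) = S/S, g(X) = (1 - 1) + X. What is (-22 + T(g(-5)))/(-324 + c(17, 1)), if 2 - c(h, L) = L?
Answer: 21/323 ≈ 0.065015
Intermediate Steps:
g(X) = X (g(X) = 0 + X = X)
c(h, L) = 2 - L
T(S) = 1
(-22 + T(g(-5)))/(-324 + c(17, 1)) = (-22 + 1)/(-324 + (2 - 1*1)) = -21/(-324 + (2 - 1)) = -21/(-324 + 1) = -21/(-323) = -21*(-1/323) = 21/323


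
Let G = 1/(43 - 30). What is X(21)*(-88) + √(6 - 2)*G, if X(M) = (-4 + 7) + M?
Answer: -27454/13 ≈ -2111.8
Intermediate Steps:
X(M) = 3 + M
G = 1/13 ≈ 0.076923
X(21)*(-88) + √(6 - 2)*G = (3 + 21)*(-88) + √(6 - 2)*(1/13) = 24*(-88) + √4*(1/13) = -2112 + 2*(1/13) = -2112 + 2/13 = -27454/13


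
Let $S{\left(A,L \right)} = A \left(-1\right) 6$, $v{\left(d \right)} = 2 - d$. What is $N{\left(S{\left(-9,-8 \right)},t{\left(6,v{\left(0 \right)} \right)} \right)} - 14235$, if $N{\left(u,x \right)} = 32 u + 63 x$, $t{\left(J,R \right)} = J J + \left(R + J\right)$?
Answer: $-9735$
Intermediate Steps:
$t{\left(J,R \right)} = J + R + J^{2}$ ($t{\left(J,R \right)} = J^{2} + \left(J + R\right) = J + R + J^{2}$)
$S{\left(A,L \right)} = - 6 A$ ($S{\left(A,L \right)} = - A 6 = - 6 A$)
$N{\left(S{\left(-9,-8 \right)},t{\left(6,v{\left(0 \right)} \right)} \right)} - 14235 = \left(32 \left(\left(-6\right) \left(-9\right)\right) + 63 \left(6 + \left(2 - 0\right) + 6^{2}\right)\right) - 14235 = \left(32 \cdot 54 + 63 \left(6 + \left(2 + 0\right) + 36\right)\right) - 14235 = \left(1728 + 63 \left(6 + 2 + 36\right)\right) - 14235 = \left(1728 + 63 \cdot 44\right) - 14235 = \left(1728 + 2772\right) - 14235 = 4500 - 14235 = -9735$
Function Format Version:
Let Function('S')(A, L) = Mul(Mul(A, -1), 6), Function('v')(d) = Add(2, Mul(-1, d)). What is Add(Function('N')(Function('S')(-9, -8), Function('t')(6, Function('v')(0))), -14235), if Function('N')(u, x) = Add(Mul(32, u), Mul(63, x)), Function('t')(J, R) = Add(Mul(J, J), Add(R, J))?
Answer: -9735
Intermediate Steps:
Function('t')(J, R) = Add(J, R, Pow(J, 2)) (Function('t')(J, R) = Add(Pow(J, 2), Add(J, R)) = Add(J, R, Pow(J, 2)))
Function('S')(A, L) = Mul(-6, A) (Function('S')(A, L) = Mul(Mul(-1, A), 6) = Mul(-6, A))
Add(Function('N')(Function('S')(-9, -8), Function('t')(6, Function('v')(0))), -14235) = Add(Add(Mul(32, Mul(-6, -9)), Mul(63, Add(6, Add(2, Mul(-1, 0)), Pow(6, 2)))), -14235) = Add(Add(Mul(32, 54), Mul(63, Add(6, Add(2, 0), 36))), -14235) = Add(Add(1728, Mul(63, Add(6, 2, 36))), -14235) = Add(Add(1728, Mul(63, 44)), -14235) = Add(Add(1728, 2772), -14235) = Add(4500, -14235) = -9735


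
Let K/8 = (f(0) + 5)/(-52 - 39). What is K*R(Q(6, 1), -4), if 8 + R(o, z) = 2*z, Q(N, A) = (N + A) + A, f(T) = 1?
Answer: 768/91 ≈ 8.4396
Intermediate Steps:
Q(N, A) = N + 2*A (Q(N, A) = (A + N) + A = N + 2*A)
R(o, z) = -8 + 2*z
K = -48/91 (K = 8*((1 + 5)/(-52 - 39)) = 8*(6/(-91)) = 8*(6*(-1/91)) = 8*(-6/91) = -48/91 ≈ -0.52747)
K*R(Q(6, 1), -4) = -48*(-8 + 2*(-4))/91 = -48*(-8 - 8)/91 = -48/91*(-16) = 768/91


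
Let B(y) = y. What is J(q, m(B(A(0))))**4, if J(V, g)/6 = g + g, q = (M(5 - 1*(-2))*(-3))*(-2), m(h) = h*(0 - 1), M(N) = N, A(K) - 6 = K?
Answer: 26873856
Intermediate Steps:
A(K) = 6 + K
m(h) = -h (m(h) = h*(-1) = -h)
q = 42 (q = ((5 - 1*(-2))*(-3))*(-2) = ((5 + 2)*(-3))*(-2) = (7*(-3))*(-2) = -21*(-2) = 42)
J(V, g) = 12*g (J(V, g) = 6*(g + g) = 6*(2*g) = 12*g)
J(q, m(B(A(0))))**4 = (12*(-(6 + 0)))**4 = (12*(-1*6))**4 = (12*(-6))**4 = (-72)**4 = 26873856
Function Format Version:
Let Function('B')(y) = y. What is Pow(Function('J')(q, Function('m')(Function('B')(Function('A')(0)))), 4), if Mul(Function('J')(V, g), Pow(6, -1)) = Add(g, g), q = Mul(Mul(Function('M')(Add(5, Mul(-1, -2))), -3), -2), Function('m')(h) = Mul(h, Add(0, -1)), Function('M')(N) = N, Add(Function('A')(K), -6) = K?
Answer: 26873856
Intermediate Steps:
Function('A')(K) = Add(6, K)
Function('m')(h) = Mul(-1, h) (Function('m')(h) = Mul(h, -1) = Mul(-1, h))
q = 42 (q = Mul(Mul(Add(5, Mul(-1, -2)), -3), -2) = Mul(Mul(Add(5, 2), -3), -2) = Mul(Mul(7, -3), -2) = Mul(-21, -2) = 42)
Function('J')(V, g) = Mul(12, g) (Function('J')(V, g) = Mul(6, Add(g, g)) = Mul(6, Mul(2, g)) = Mul(12, g))
Pow(Function('J')(q, Function('m')(Function('B')(Function('A')(0)))), 4) = Pow(Mul(12, Mul(-1, Add(6, 0))), 4) = Pow(Mul(12, Mul(-1, 6)), 4) = Pow(Mul(12, -6), 4) = Pow(-72, 4) = 26873856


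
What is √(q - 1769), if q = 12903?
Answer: √11134 ≈ 105.52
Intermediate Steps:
√(q - 1769) = √(12903 - 1769) = √11134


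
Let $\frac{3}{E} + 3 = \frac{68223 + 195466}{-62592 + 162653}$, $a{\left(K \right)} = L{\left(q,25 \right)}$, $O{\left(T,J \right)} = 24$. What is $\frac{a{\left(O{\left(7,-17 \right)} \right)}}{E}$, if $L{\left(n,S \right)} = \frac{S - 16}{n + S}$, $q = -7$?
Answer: $- \frac{18247}{300183} \approx -0.060786$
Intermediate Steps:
$L{\left(n,S \right)} = \frac{-16 + S}{S + n}$
$a{\left(K \right)} = \frac{1}{2}$ ($a{\left(K \right)} = \frac{-16 + 25}{25 - 7} = \frac{1}{18} \cdot 9 = \frac{1}{2}$)
$E = - \frac{300183}{36494}$ ($E = \frac{3}{-3 + \frac{68223 + 195466}{-62592 + 162653}} = \frac{3}{-3 + \frac{263689}{100061}} = \frac{3}{- \frac{36494}{100061}} = 3 \left(- \frac{100061}{36494}\right) = - \frac{300183}{36494} \approx -8.2255$)
$\frac{a{\left(O{\left(7,-17 \right)} \right)}}{E} = \frac{1}{2 \left(- \frac{300183}{36494}\right)} = \frac{1}{2} \left(- \frac{36494}{300183}\right) = - \frac{18247}{300183}$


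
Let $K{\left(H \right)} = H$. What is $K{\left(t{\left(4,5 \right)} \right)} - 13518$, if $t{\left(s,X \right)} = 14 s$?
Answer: $-13462$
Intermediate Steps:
$K{\left(t{\left(4,5 \right)} \right)} - 13518 = 14 \cdot 4 - 13518 = 56 - 13518 = -13462$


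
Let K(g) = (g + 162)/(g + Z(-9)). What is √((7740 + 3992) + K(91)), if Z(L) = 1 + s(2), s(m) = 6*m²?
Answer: √39473785/58 ≈ 108.32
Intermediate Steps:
Z(L) = 25 (Z(L) = 1 + 6*2² = 1 + 6*4 = 1 + 24 = 25)
K(g) = (162 + g)/(25 + g) (K(g) = (g + 162)/(g + 25) = (162 + g)/(25 + g))
√((7740 + 3992) + K(91)) = √((7740 + 3992) + (162 + 91)/(25 + 91)) = √(11732 + 253/116) = √(1361165/116) = √39473785/58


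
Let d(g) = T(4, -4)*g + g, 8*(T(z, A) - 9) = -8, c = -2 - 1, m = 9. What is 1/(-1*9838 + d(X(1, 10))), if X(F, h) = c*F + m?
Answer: -1/9784 ≈ -0.00010221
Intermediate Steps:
c = -3
T(z, A) = 8 (T(z, A) = 9 + (1/8)*(-8) = 9 - 1 = 8)
X(F, h) = 9 - 3*F (X(F, h) = -3*F + 9 = 9 - 3*F)
d(g) = 9*g (d(g) = 8*g + g = 9*g)
1/(-1*9838 + d(X(1, 10))) = 1/(-1*9838 + 9*(9 - 3*1)) = 1/(-9838 + 9*(9 - 3)) = 1/(-9838 + 9*6) = 1/(-9838 + 54) = 1/(-9784) = -1/9784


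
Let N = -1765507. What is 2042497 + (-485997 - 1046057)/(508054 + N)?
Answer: 2568345512195/1257453 ≈ 2.0425e+6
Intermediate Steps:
2042497 + (-485997 - 1046057)/(508054 + N) = 2042497 + (-485997 - 1046057)/(508054 - 1765507) = 2042497 - 1532054/(-1257453) = 2042497 - 1532054*(-1/1257453) = 2042497 + 1532054/1257453 = 2568345512195/1257453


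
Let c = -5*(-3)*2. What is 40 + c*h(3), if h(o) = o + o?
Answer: 220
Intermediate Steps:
h(o) = 2*o
c = 30 (c = 15*2 = 30)
40 + c*h(3) = 40 + 30*(2*3) = 40 + 30*6 = 40 + 180 = 220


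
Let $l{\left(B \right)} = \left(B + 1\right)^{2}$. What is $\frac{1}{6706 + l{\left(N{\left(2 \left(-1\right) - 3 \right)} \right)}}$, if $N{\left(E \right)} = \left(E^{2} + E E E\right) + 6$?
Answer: $\frac{1}{15355} \approx 6.5125 \cdot 10^{-5}$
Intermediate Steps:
$N{\left(E \right)} = 6 + E^{2} + E^{3}$ ($N{\left(E \right)} = \left(E^{2} + E^{2} E\right) + 6 = \left(E^{2} + E^{3}\right) + 6 = 6 + E^{2} + E^{3}$)
$l{\left(B \right)} = \left(1 + B\right)^{2}$
$\frac{1}{6706 + l{\left(N{\left(2 \left(-1\right) - 3 \right)} \right)}} = \frac{1}{6706 + \left(1 + \left(6 + \left(2 \left(-1\right) - 3\right)^{2} + \left(2 \left(-1\right) - 3\right)^{3}\right)\right)^{2}} = \frac{1}{6706 + \left(1 + \left(6 + \left(-2 - 3\right)^{2} + \left(-2 - 3\right)^{3}\right)\right)^{2}} = \frac{1}{6706 + \left(1 + \left(6 + \left(-5\right)^{2} + \left(-5\right)^{3}\right)\right)^{2}} = \frac{1}{6706 + \left(1 + \left(6 + 25 - 125\right)\right)^{2}} = \frac{1}{6706 + \left(1 - 94\right)^{2}} = \frac{1}{6706 + \left(-93\right)^{2}} = \frac{1}{6706 + 8649} = \frac{1}{15355}$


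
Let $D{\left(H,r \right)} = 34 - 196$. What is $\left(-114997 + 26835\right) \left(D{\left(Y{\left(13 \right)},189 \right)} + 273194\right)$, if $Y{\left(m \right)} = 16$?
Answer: $-24071047184$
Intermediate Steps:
$D{\left(H,r \right)} = -162$
$\left(-114997 + 26835\right) \left(D{\left(Y{\left(13 \right)},189 \right)} + 273194\right) = \left(-114997 + 26835\right) \left(-162 + 273194\right) = \left(-88162\right) 273032 = -24071047184$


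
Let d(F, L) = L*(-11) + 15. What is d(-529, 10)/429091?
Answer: -95/429091 ≈ -0.00022140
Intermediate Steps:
d(F, L) = 15 - 11*L (d(F, L) = -11*L + 15 = 15 - 11*L)
d(-529, 10)/429091 = (15 - 11*10)/429091 = (15 - 110)*(1/429091) = -95*1/429091 = -95/429091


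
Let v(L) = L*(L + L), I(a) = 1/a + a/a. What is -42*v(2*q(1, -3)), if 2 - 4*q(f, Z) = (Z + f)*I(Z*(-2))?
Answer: -1183/3 ≈ -394.33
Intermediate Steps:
I(a) = 1 + 1/a (I(a) = 1/a + 1 = 1 + 1/a)
q(f, Z) = ½ + (1 - 2*Z)*(Z + f)/(8*Z) (q(f, Z) = ½ - (Z + f)*(1 + Z*(-2))/((Z*(-2)))/4 = ½ - (Z + f)*(1 - 2*Z)/((-2*Z))/4 = ½ - (Z + f)*(-1/(2*Z))*(1 - 2*Z)/4 = ½ - (Z + f)*(-(1 - 2*Z)/(2*Z))/4 = ½ - (-1)*(1 - 2*Z)*(Z + f)/(8*Z) = ½ + (1 - 2*Z)*(Z + f)/(8*Z))
v(L) = 2*L² (v(L) = L*(2*L) = 2*L²)
-42*v(2*q(1, -3)) = -84*(2*(5/8 - ¼*(-3) - ¼*1 + (⅛)*1/(-3)))² = -84*(2*(5/8 + ¾ - ¼ + (⅛)*1*(-⅓)))² = -84*(2*(5/8 + ¾ - ¼ - 1/24))² = -84*(2*(13/12))² = -84*(13/6)² = -84*169/36 = -42*169/18 = -1183/3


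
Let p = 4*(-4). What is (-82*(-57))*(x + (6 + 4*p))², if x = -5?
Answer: 18551106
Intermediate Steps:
p = -16
(-82*(-57))*(x + (6 + 4*p))² = (-82*(-57))*(-5 + (6 + 4*(-16)))² = 4674*(-5 + (6 - 64))² = 4674*(-5 - 58)² = 4674*(-63)² = 4674*3969 = 18551106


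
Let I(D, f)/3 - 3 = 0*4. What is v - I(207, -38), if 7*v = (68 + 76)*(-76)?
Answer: -11007/7 ≈ -1572.4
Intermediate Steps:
I(D, f) = 9 (I(D, f) = 9 + 3*(0*4) = 9 + 3*0 = 9 + 0 = 9)
v = -10944/7 (v = ((68 + 76)*(-76))/7 = (144*(-76))/7 = (1/7)*(-10944) = -10944/7 ≈ -1563.4)
v - I(207, -38) = -10944/7 - 1*9 = -10944/7 - 9 = -11007/7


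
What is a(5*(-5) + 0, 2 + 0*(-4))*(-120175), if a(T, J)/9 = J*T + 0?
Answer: 54078750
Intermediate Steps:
a(T, J) = 9*J*T (a(T, J) = 9*(J*T + 0) = 9*(J*T) = 9*J*T)
a(5*(-5) + 0, 2 + 0*(-4))*(-120175) = (9*(2 + 0*(-4))*(5*(-5) + 0))*(-120175) = (9*(2 + 0)*(-25 + 0))*(-120175) = (9*2*(-25))*(-120175) = -450*(-120175) = 54078750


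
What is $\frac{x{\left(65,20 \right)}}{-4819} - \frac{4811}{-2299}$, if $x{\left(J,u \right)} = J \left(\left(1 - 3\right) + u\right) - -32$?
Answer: $\frac{20420811}{11078881} \approx 1.8432$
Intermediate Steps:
$x{\left(J,u \right)} = 32 + J \left(-2 + u\right)$ ($x{\left(J,u \right)} = J \left(\left(1 - 3\right) + u\right) + 32 = J \left(-2 + u\right) + 32 = 32 + J \left(-2 + u\right)$)
$\frac{x{\left(65,20 \right)}}{-4819} - \frac{4811}{-2299} = \frac{32 - 130 + 65 \cdot 20}{-4819} - \frac{4811}{-2299} = \left(32 - 130 + 1300\right) \left(- \frac{1}{4819}\right) - - \frac{4811}{2299} = 1202 \left(- \frac{1}{4819}\right) + \frac{4811}{2299} = - \frac{1202}{4819} + \frac{4811}{2299} = \frac{20420811}{11078881}$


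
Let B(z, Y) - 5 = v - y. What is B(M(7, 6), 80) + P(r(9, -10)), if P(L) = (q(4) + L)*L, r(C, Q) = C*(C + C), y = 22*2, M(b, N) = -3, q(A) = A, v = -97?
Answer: 26756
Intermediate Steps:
y = 44
r(C, Q) = 2*C**2 (r(C, Q) = C*(2*C) = 2*C**2)
P(L) = L*(4 + L) (P(L) = (4 + L)*L = L*(4 + L))
B(z, Y) = -136 (B(z, Y) = 5 + (-97 - 1*44) = 5 + (-97 - 44) = 5 - 141 = -136)
B(M(7, 6), 80) + P(r(9, -10)) = -136 + (2*9**2)*(4 + 2*9**2) = -136 + (2*81)*(4 + 2*81) = -136 + 162*(4 + 162) = -136 + 162*166 = -136 + 26892 = 26756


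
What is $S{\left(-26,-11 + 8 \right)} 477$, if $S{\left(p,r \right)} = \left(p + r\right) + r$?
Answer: $-15264$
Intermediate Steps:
$S{\left(p,r \right)} = p + 2 r$
$S{\left(-26,-11 + 8 \right)} 477 = \left(-26 + 2 \left(-11 + 8\right)\right) 477 = \left(-26 + 2 \left(-3\right)\right) 477 = \left(-26 - 6\right) 477 = \left(-32\right) 477 = -15264$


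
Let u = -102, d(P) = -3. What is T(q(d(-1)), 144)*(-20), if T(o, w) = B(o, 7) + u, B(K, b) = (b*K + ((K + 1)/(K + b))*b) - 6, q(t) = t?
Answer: 2650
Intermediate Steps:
B(K, b) = -6 + K*b + b*(1 + K)/(K + b) (B(K, b) = (K*b + ((1 + K)/(K + b))*b) - 6 = (K*b + b*(1 + K)/(K + b)) - 6 = -6 + K*b + b*(1 + K)/(K + b))
T(o, w) = -102 + (-35 + 7*o² + 50*o)/(7 + o) (T(o, w) = (-6*o - 5*7 + o*7 + o*7² + 7*o²)/(o + 7) - 102 = (-6*o - 35 + 7*o + o*49 + 7*o²)/(7 + o) - 102 = (-6*o - 35 + 7*o + 49*o + 7*o²)/(7 + o) - 102 = (-35 + 7*o² + 50*o)/(7 + o) - 102 = -102 + (-35 + 7*o² + 50*o)/(7 + o))
T(q(d(-1)), 144)*(-20) = ((-749 - 52*(-3) + 7*(-3)²)/(7 - 3))*(-20) = ((-749 + 156 + 7*9)/4)*(-20) = ((-749 + 156 + 63)/4)*(-20) = ((¼)*(-530))*(-20) = -265/2*(-20) = 2650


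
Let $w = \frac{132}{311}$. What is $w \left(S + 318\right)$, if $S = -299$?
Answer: $\frac{2508}{311} \approx 8.0643$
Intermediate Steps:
$w = \frac{132}{311}$ ($w = 132 \cdot \frac{1}{311} = \frac{132}{311} \approx 0.42444$)
$w \left(S + 318\right) = \frac{132 \left(-299 + 318\right)}{311} = \frac{132}{311} \cdot 19 = \frac{2508}{311}$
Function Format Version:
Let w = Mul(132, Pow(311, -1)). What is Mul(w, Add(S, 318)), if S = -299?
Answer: Rational(2508, 311) ≈ 8.0643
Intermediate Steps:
w = Rational(132, 311) (w = Mul(132, Rational(1, 311)) = Rational(132, 311) ≈ 0.42444)
Mul(w, Add(S, 318)) = Mul(Rational(132, 311), Add(-299, 318)) = Mul(Rational(132, 311), 19) = Rational(2508, 311)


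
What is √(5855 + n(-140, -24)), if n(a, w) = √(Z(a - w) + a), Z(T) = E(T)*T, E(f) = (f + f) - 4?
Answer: √(5855 + 2*√6809) ≈ 77.589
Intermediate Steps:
E(f) = -4 + 2*f (E(f) = 2*f - 4 = -4 + 2*f)
Z(T) = T*(-4 + 2*T) (Z(T) = (-4 + 2*T)*T = T*(-4 + 2*T))
n(a, w) = √(a + 2*(a - w)*(-2 + a - w)) (n(a, w) = √(2*(a - w)*(-2 + (a - w)) + a) = √(2*(a - w)*(-2 + a - w) + a) = √(a + 2*(a - w)*(-2 + a - w)))
√(5855 + n(-140, -24)) = √(5855 + √(-140 + 2*(-140 - 1*(-24))*(-2 - 140 - 1*(-24)))) = √(5855 + √(-140 + 2*(-140 + 24)*(-2 - 140 + 24))) = √(5855 + √(-140 + 2*(-116)*(-118))) = √(5855 + √(-140 + 27376)) = √(5855 + √27236) = √(5855 + 2*√6809)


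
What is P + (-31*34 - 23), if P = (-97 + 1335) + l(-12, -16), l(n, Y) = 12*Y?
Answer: -31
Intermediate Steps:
P = 1046 (P = (-97 + 1335) + 12*(-16) = 1238 - 192 = 1046)
P + (-31*34 - 23) = 1046 + (-31*34 - 23) = 1046 + (-1054 - 23) = 1046 - 1077 = -31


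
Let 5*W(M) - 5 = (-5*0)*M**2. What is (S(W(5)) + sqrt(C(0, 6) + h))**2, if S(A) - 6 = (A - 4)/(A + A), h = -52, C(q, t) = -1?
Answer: -131/4 + 9*I*sqrt(53) ≈ -32.75 + 65.521*I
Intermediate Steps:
W(M) = 1 (W(M) = 1 + ((-5*0)*M**2)/5 = 1 + (0*M**2)/5 = 1 + (1/5)*0 = 1 + 0 = 1)
S(A) = 6 + (-4 + A)/(2*A) (S(A) = 6 + (A - 4)/(A + A) = 6 + (-4 + A)/((2*A)) = 6 + (-4 + A)*(1/(2*A)) = 6 + (-4 + A)/(2*A))
(S(W(5)) + sqrt(C(0, 6) + h))**2 = ((13/2 - 2/1) + sqrt(-1 - 52))**2 = ((13/2 - 2*1) + sqrt(-53))**2 = ((13/2 - 2) + I*sqrt(53))**2 = (9/2 + I*sqrt(53))**2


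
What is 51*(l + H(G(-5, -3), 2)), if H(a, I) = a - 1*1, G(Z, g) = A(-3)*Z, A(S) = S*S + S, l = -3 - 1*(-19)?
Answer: -765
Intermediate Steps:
l = 16 (l = -3 + 19 = 16)
A(S) = S + S² (A(S) = S² + S = S + S²)
G(Z, g) = 6*Z (G(Z, g) = (-3*(1 - 3))*Z = (-3*(-2))*Z = 6*Z)
H(a, I) = -1 + a (H(a, I) = a - 1 = -1 + a)
51*(l + H(G(-5, -3), 2)) = 51*(16 + (-1 + 6*(-5))) = 51*(16 + (-1 - 30)) = 51*(16 - 31) = 51*(-15) = -765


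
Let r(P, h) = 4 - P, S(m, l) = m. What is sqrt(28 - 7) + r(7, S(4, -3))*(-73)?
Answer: 219 + sqrt(21) ≈ 223.58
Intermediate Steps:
sqrt(28 - 7) + r(7, S(4, -3))*(-73) = sqrt(28 - 7) + (4 - 1*7)*(-73) = sqrt(21) + (4 - 7)*(-73) = sqrt(21) - 3*(-73) = sqrt(21) + 219 = 219 + sqrt(21)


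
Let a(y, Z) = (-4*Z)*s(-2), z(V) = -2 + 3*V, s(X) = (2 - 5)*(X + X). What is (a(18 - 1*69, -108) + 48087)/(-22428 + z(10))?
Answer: -53271/22400 ≈ -2.3782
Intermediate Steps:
s(X) = -6*X
a(y, Z) = -48*Z (a(y, Z) = (-4*Z)*(-6*(-2)) = -4*Z*12 = -48*Z)
(a(18 - 1*69, -108) + 48087)/(-22428 + z(10)) = (-48*(-108) + 48087)/(-22428 + (-2 + 3*10)) = (5184 + 48087)/(-22428 + (-2 + 30)) = 53271/(-22428 + 28) = 53271/(-22400) = 53271*(-1/22400) = -53271/22400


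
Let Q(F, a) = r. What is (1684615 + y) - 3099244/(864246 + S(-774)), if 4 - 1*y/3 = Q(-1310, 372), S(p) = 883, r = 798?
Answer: 1455345453813/865129 ≈ 1.6822e+6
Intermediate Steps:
Q(F, a) = 798
y = -2382 (y = 12 - 3*798 = 12 - 2394 = -2382)
(1684615 + y) - 3099244/(864246 + S(-774)) = (1684615 - 2382) - 3099244/(864246 + 883) = 1682233 - 3099244/865129 = 1455345453813/865129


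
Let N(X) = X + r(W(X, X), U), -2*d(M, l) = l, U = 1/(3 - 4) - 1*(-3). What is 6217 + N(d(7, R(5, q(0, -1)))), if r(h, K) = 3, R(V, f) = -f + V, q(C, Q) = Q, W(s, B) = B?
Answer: 6217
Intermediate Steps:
U = 2 (U = 1/(-1) + 3 = -1 + 3 = 2)
R(V, f) = V - f
d(M, l) = -l/2
N(X) = 3 + X (N(X) = X + 3 = 3 + X)
6217 + N(d(7, R(5, q(0, -1)))) = 6217 + (3 - (5 - 1*(-1))/2) = 6217 + (3 - (5 + 1)/2) = 6217 + (3 - 1/2*6) = 6217 + (3 - 3) = 6217 + 0 = 6217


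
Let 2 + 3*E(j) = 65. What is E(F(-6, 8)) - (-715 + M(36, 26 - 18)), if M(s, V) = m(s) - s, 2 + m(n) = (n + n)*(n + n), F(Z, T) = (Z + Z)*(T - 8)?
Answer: -4410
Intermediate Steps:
F(Z, T) = 2*Z*(-8 + T) (F(Z, T) = (2*Z)*(-8 + T) = 2*Z*(-8 + T))
m(n) = -2 + 4*n² (m(n) = -2 + (n + n)*(n + n) = -2 + (2*n)*(2*n) = -2 + 4*n²)
M(s, V) = -2 - s + 4*s² (M(s, V) = (-2 + 4*s²) - s = -2 - s + 4*s²)
E(j) = 21 (E(j) = -⅔ + (⅓)*65 = -⅔ + 65/3 = 21)
E(F(-6, 8)) - (-715 + M(36, 26 - 18)) = 21 - (-715 + (-2 - 1*36 + 4*36²)) = 21 - (-715 + (-2 - 36 + 4*1296)) = 21 - (-715 + (-2 - 36 + 5184)) = 21 - (-715 + 5146) = 21 - 1*4431 = 21 - 4431 = -4410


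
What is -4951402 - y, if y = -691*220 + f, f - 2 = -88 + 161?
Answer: -4799457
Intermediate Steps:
f = 75 (f = 2 + (-88 + 161) = 2 + 73 = 75)
y = -151945 (y = -691*220 + 75 = -152020 + 75 = -151945)
-4951402 - y = -4951402 - 1*(-151945) = -4951402 + 151945 = -4799457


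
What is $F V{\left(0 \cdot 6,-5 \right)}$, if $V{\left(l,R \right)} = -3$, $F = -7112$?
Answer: $21336$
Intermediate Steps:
$F V{\left(0 \cdot 6,-5 \right)} = \left(-7112\right) \left(-3\right) = 21336$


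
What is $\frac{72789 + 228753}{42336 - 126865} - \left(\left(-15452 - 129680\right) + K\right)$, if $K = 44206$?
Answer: $\frac{8530872312}{84529} \approx 1.0092 \cdot 10^{5}$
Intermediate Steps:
$\frac{72789 + 228753}{42336 - 126865} - \left(\left(-15452 - 129680\right) + K\right) = \frac{72789 + 228753}{42336 - 126865} - \left(\left(-15452 - 129680\right) + 44206\right) = \frac{301542}{-84529} - \left(-145132 + 44206\right) = 301542 \left(- \frac{1}{84529}\right) - -100926 = - \frac{301542}{84529} + 100926 = \frac{8530872312}{84529}$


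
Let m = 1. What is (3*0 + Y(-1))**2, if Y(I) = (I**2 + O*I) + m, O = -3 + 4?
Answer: 1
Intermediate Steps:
O = 1
Y(I) = 1 + I + I**2 (Y(I) = (I**2 + 1*I) + 1 = (I**2 + I) + 1 = (I + I**2) + 1 = 1 + I + I**2)
(3*0 + Y(-1))**2 = (3*0 + (1 - 1 + (-1)**2))**2 = (0 + (1 - 1 + 1))**2 = (0 + 1)**2 = 1**2 = 1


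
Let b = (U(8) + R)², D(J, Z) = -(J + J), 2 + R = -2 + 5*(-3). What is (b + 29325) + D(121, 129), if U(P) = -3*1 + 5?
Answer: 29372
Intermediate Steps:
R = -19 (R = -2 + (-2 + 5*(-3)) = -2 + (-2 - 15) = -2 - 17 = -19)
D(J, Z) = -2*J
U(P) = 2 (U(P) = -3 + 5 = 2)
b = 289 (b = (2 - 19)² = (-17)² = 289)
(b + 29325) + D(121, 129) = (289 + 29325) - 2*121 = 29614 - 242 = 29372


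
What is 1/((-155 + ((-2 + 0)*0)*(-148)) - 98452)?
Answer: -1/98607 ≈ -1.0141e-5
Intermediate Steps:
1/((-155 + ((-2 + 0)*0)*(-148)) - 98452) = 1/((-155 - 2*0*(-148)) - 98452) = 1/((-155 + 0*(-148)) - 98452) = 1/((-155 + 0) - 98452) = 1/(-155 - 98452) = 1/(-98607) = -1/98607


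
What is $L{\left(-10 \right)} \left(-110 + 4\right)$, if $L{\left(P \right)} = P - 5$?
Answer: $1590$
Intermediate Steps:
$L{\left(P \right)} = -5 + P$
$L{\left(-10 \right)} \left(-110 + 4\right) = \left(-5 - 10\right) \left(-110 + 4\right) = \left(-15\right) \left(-106\right) = 1590$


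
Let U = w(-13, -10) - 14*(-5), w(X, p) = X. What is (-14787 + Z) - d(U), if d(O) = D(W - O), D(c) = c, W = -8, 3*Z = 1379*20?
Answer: -16586/3 ≈ -5528.7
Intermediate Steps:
Z = 27580/3 (Z = (1379*20)/3 = (1/3)*27580 = 27580/3 ≈ 9193.3)
U = 57 (U = -13 - 14*(-5) = -13 - 1*(-70) = -13 + 70 = 57)
d(O) = -8 - O
(-14787 + Z) - d(U) = (-14787 + 27580/3) - (-8 - 1*57) = -16781/3 - (-8 - 57) = -16781/3 - 1*(-65) = -16781/3 + 65 = -16586/3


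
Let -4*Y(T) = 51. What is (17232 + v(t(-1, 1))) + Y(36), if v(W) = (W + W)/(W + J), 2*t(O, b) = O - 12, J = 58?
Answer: 7094227/412 ≈ 17219.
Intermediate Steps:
Y(T) = -51/4 (Y(T) = -1/4*51 = -51/4)
t(O, b) = -6 + O/2 (t(O, b) = (O - 12)/2 = (-12 + O)/2 = -6 + O/2)
v(W) = 2*W/(58 + W) (v(W) = (W + W)/(W + 58) = (2*W)/(58 + W) = 2*W/(58 + W))
(17232 + v(t(-1, 1))) + Y(36) = (17232 + 2*(-6 + (1/2)*(-1))/(58 + (-6 + (1/2)*(-1)))) - 51/4 = (17232 + 2*(-6 - 1/2)/(58 + (-6 - 1/2))) - 51/4 = (17232 + 2*(-13/2)/(58 - 13/2)) - 51/4 = (17232 + 2*(-13/2)/(103/2)) - 51/4 = (17232 + 2*(-13/2)*(2/103)) - 51/4 = (17232 - 26/103) - 51/4 = 1774870/103 - 51/4 = 7094227/412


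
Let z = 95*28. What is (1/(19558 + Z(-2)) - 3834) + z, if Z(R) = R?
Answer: -22958743/19556 ≈ -1174.0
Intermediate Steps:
z = 2660
(1/(19558 + Z(-2)) - 3834) + z = (1/(19558 - 2) - 3834) + 2660 = (1/19556 - 3834) + 2660 = -74977703/19556 + 2660 = -22958743/19556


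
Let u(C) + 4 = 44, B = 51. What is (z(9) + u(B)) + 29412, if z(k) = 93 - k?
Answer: 29536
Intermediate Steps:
u(C) = 40 (u(C) = -4 + 44 = 40)
(z(9) + u(B)) + 29412 = ((93 - 1*9) + 40) + 29412 = ((93 - 9) + 40) + 29412 = (84 + 40) + 29412 = 124 + 29412 = 29536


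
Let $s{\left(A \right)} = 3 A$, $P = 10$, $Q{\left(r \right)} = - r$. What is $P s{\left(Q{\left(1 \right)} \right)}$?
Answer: $-30$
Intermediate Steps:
$P s{\left(Q{\left(1 \right)} \right)} = 10 \cdot 3 \left(\left(-1\right) 1\right) = 10 \cdot 3 \left(-1\right) = 10 \left(-3\right) = -30$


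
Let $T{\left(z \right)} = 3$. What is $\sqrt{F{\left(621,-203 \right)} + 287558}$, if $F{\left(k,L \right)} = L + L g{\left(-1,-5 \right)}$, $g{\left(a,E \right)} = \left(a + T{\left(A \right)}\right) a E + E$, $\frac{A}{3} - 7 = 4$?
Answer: $2 \sqrt{71585} \approx 535.11$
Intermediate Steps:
$A = 33$ ($A = 21 + 3 \cdot 4 = 21 + 12 = 33$)
$g{\left(a,E \right)} = E + E a \left(3 + a\right)$ ($g{\left(a,E \right)} = \left(a + 3\right) a E + E = \left(3 + a\right) a E + E = a \left(3 + a\right) E + E = E a \left(3 + a\right) + E = E + E a \left(3 + a\right)$)
$F{\left(k,L \right)} = 6 L$ ($F{\left(k,L \right)} = L + L \left(- 5 \left(1 + \left(-1\right)^{2} + 3 \left(-1\right)\right)\right) = L + L \left(- 5 \left(1 + 1 - 3\right)\right) = L + L \left(\left(-5\right) \left(-1\right)\right) = L + L 5 = L + 5 L = 6 L$)
$\sqrt{F{\left(621,-203 \right)} + 287558} = \sqrt{6 \left(-203\right) + 287558} = \sqrt{-1218 + 287558} = \sqrt{286340} = 2 \sqrt{71585}$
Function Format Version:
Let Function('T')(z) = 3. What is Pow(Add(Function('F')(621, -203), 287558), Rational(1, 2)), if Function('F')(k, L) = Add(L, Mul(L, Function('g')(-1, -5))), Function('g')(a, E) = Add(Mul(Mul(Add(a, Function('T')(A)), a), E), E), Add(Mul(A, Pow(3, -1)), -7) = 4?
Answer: Mul(2, Pow(71585, Rational(1, 2))) ≈ 535.11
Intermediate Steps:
A = 33 (A = Add(21, Mul(3, 4)) = Add(21, 12) = 33)
Function('g')(a, E) = Add(E, Mul(E, a, Add(3, a))) (Function('g')(a, E) = Add(Mul(Mul(Add(a, 3), a), E), E) = Add(Mul(Mul(Add(3, a), a), E), E) = Add(Mul(Mul(a, Add(3, a)), E), E) = Add(Mul(E, a, Add(3, a)), E) = Add(E, Mul(E, a, Add(3, a))))
Function('F')(k, L) = Mul(6, L) (Function('F')(k, L) = Add(L, Mul(L, Mul(-5, Add(1, Pow(-1, 2), Mul(3, -1))))) = Add(L, Mul(L, Mul(-5, Add(1, 1, -3)))) = Add(L, Mul(L, Mul(-5, -1))) = Add(L, Mul(L, 5)) = Add(L, Mul(5, L)) = Mul(6, L))
Pow(Add(Function('F')(621, -203), 287558), Rational(1, 2)) = Pow(Add(Mul(6, -203), 287558), Rational(1, 2)) = Pow(Add(-1218, 287558), Rational(1, 2)) = Pow(286340, Rational(1, 2)) = Mul(2, Pow(71585, Rational(1, 2)))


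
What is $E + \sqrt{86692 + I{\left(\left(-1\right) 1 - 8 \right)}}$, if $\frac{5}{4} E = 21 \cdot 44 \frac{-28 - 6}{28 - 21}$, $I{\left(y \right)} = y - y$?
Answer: $- \frac{17952}{5} + 2 \sqrt{21673} \approx -3296.0$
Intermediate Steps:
$I{\left(y \right)} = 0$
$E = - \frac{17952}{5}$ ($E = \frac{4 \cdot 21 \cdot 44 \frac{-28 - 6}{28 - 21}}{5} = \frac{4 \cdot 924 \left(- \frac{34}{7}\right)}{5} = \frac{4}{5} \left(-4488\right) = - \frac{17952}{5} \approx -3590.4$)
$E + \sqrt{86692 + I{\left(\left(-1\right) 1 - 8 \right)}} = - \frac{17952}{5} + \sqrt{86692 + 0} = - \frac{17952}{5} + \sqrt{86692} = - \frac{17952}{5} + 2 \sqrt{21673}$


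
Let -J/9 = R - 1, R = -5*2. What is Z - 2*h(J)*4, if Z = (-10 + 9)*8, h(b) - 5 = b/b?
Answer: -56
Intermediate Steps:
R = -10
J = 99 (J = -9*(-10 - 1) = -9*(-11) = 99)
h(b) = 6 (h(b) = 5 + b/b = 5 + 1 = 6)
Z = -8 (Z = -1*8 = -8)
Z - 2*h(J)*4 = -8 - 2*6*4 = -8 - 12*4 = -8 - 48 = -56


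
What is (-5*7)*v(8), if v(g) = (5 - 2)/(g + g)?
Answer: -105/16 ≈ -6.5625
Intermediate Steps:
v(g) = 3/(2*g) (v(g) = 3/((2*g)) = 3*(1/(2*g)) = 3/(2*g))
(-5*7)*v(8) = (-5*7)*((3/2)/8) = -105/(2*8) = -35*3/16 = -105/16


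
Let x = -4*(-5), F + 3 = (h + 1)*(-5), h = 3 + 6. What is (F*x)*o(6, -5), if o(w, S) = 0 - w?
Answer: 6360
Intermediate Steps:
o(w, S) = -w
h = 9
F = -53 (F = -3 + (9 + 1)*(-5) = -3 + 10*(-5) = -3 - 50 = -53)
x = 20
(F*x)*o(6, -5) = (-53*20)*(-1*6) = -1060*(-6) = 6360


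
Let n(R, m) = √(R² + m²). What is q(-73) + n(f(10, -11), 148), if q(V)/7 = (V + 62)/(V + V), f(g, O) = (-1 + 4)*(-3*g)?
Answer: 77/146 + 2*√7501 ≈ 173.74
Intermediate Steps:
f(g, O) = -9*g (f(g, O) = 3*(-3*g) = -9*g)
q(V) = 7*(62 + V)/(2*V) (q(V) = 7*((V + 62)/(V + V)) = 7*((62 + V)/((2*V))) = 7*((62 + V)*(1/(2*V))) = 7*((62 + V)/(2*V)) = 7*(62 + V)/(2*V))
q(-73) + n(f(10, -11), 148) = (7/2 + 217/(-73)) + √((-9*10)² + 148²) = (7/2 + 217*(-1/73)) + √((-90)² + 21904) = (7/2 - 217/73) + √(8100 + 21904) = 77/146 + √30004 = 77/146 + 2*√7501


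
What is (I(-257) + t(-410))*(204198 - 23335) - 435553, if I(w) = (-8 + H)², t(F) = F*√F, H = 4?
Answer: 2458255 - 74153830*I*√410 ≈ 2.4583e+6 - 1.5015e+9*I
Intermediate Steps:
t(F) = F^(3/2)
I(w) = 16 (I(w) = (-8 + 4)² = (-4)² = 16)
(I(-257) + t(-410))*(204198 - 23335) - 435553 = (16 + (-410)^(3/2))*(204198 - 23335) - 435553 = (16 - 410*I*√410)*180863 - 435553 = (2893808 - 74153830*I*√410) - 435553 = 2458255 - 74153830*I*√410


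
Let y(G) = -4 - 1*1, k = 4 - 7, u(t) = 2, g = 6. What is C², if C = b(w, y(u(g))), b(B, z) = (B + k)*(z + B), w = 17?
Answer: 28224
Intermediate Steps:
k = -3
y(G) = -5 (y(G) = -4 - 1 = -5)
b(B, z) = (-3 + B)*(B + z) (b(B, z) = (B - 3)*(z + B) = (-3 + B)*(B + z))
C = 168 (C = 17² - 3*17 - 3*(-5) + 17*(-5) = 289 - 51 + 15 - 85 = 168)
C² = 168² = 28224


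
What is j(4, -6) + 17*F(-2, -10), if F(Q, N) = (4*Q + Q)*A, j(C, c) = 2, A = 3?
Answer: -508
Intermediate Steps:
F(Q, N) = 15*Q (F(Q, N) = (4*Q + Q)*3 = (5*Q)*3 = 15*Q)
j(4, -6) + 17*F(-2, -10) = 2 + 17*(15*(-2)) = 2 + 17*(-30) = 2 - 510 = -508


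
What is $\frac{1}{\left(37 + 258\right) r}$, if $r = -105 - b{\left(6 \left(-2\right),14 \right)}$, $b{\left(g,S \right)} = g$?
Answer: $- \frac{1}{27435} \approx -3.645 \cdot 10^{-5}$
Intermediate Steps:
$r = -93$ ($r = -105 - 6 \left(-2\right) = -105 - -12 = -105 + 12 = -93$)
$\frac{1}{\left(37 + 258\right) r} = \frac{1}{\left(37 + 258\right) \left(-93\right)} = \frac{1}{295} \left(- \frac{1}{93}\right) = - \frac{1}{27435}$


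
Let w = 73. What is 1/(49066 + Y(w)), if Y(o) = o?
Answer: 1/49139 ≈ 2.0350e-5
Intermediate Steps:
1/(49066 + Y(w)) = 1/(49066 + 73) = 1/49139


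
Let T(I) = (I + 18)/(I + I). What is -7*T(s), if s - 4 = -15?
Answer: 49/22 ≈ 2.2273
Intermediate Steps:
s = -11 (s = 4 - 15 = -11)
T(I) = (18 + I)/(2*I) (T(I) = (18 + I)/((2*I)) = (18 + I)*(1/(2*I)) = (18 + I)/(2*I))
-7*T(s) = -7*(18 - 11)/(2*(-11)) = -7*(-1)*7/(2*11) = -7*(-7/22) = 49/22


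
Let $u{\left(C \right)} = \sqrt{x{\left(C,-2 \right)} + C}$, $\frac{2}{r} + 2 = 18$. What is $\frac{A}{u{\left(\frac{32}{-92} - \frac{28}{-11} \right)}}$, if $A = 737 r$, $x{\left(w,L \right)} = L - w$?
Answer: $- \frac{737 i \sqrt{2}}{16} \approx - 65.142 i$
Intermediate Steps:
$r = \frac{1}{8}$ ($r = \frac{2}{-2 + 18} = \frac{2}{16} = 2 \cdot \frac{1}{16} = \frac{1}{8} \approx 0.125$)
$u{\left(C \right)} = i \sqrt{2}$ ($u{\left(C \right)} = \sqrt{\left(-2 - C\right) + C} = \sqrt{-2} = i \sqrt{2}$)
$A = \frac{737}{8}$ ($A = 737 \cdot \frac{1}{8} = \frac{737}{8} \approx 92.125$)
$\frac{A}{u{\left(\frac{32}{-92} - \frac{28}{-11} \right)}} = \frac{737}{8 i \sqrt{2}} = \frac{737 \left(- \frac{i \sqrt{2}}{2}\right)}{8} = - \frac{737 i \sqrt{2}}{16}$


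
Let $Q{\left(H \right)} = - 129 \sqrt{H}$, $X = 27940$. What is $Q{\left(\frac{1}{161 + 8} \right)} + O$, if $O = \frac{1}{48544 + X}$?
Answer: $- \frac{9866423}{994292} \approx -9.9231$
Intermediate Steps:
$O = \frac{1}{76484}$ ($O = \frac{1}{48544 + 27940} = \frac{1}{76484} \approx 1.3075 \cdot 10^{-5}$)
$Q{\left(\frac{1}{161 + 8} \right)} + O = - 129 \sqrt{\frac{1}{161 + 8}} + \frac{1}{76484} = - 129 \sqrt{\frac{1}{169}} + \frac{1}{76484} = - \frac{129}{13} + \frac{1}{76484} = - \frac{9866423}{994292}$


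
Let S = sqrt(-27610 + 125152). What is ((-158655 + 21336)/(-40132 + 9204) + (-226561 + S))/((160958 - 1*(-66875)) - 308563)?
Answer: 7006941289/2496817440 - sqrt(10838)/26910 ≈ 2.8025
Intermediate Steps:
S = 3*sqrt(10838) (S = sqrt(97542) = 3*sqrt(10838) ≈ 312.32)
((-158655 + 21336)/(-40132 + 9204) + (-226561 + S))/((160958 - 1*(-66875)) - 308563) = ((-158655 + 21336)/(-40132 + 9204) + (-226561 + 3*sqrt(10838)))/((160958 - 1*(-66875)) - 308563) = (-137319/(-30928) + (-226561 + 3*sqrt(10838)))/((160958 + 66875) - 308563) = (-137319*(-1/30928) + (-226561 + 3*sqrt(10838)))/(227833 - 308563) = (137319/30928 + (-226561 + 3*sqrt(10838)))/(-80730) = (-7006941289/30928 + 3*sqrt(10838))*(-1/80730) = 7006941289/2496817440 - sqrt(10838)/26910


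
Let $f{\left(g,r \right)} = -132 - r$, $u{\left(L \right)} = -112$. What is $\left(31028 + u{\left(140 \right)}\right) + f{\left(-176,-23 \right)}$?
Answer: $30807$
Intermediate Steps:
$\left(31028 + u{\left(140 \right)}\right) + f{\left(-176,-23 \right)} = \left(31028 - 112\right) - 109 = 30916 + \left(-132 + 23\right) = 30916 - 109 = 30807$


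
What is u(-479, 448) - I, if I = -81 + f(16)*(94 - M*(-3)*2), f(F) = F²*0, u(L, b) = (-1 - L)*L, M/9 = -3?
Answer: -228881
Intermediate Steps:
M = -27 (M = 9*(-3) = -27)
u(L, b) = L*(-1 - L)
f(F) = 0
I = -81 (I = -81 + 0*(94 - (-27*(-3))*2) = -81 + 0*(94 - 81*2) = -81 + 0*(94 - 1*162) = -81 + 0*(94 - 162) = -81 + 0*(-68) = -81 + 0 = -81)
u(-479, 448) - I = -1*(-479)*(1 - 479) - 1*(-81) = -1*(-479)*(-478) + 81 = -228962 + 81 = -228881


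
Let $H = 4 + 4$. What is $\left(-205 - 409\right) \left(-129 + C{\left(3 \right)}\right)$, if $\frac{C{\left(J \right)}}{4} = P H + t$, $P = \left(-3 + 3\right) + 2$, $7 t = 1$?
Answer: $\frac{276914}{7} \approx 39559.0$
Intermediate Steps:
$t = \frac{1}{7}$ ($t = \frac{1}{7} \cdot 1 = \frac{1}{7} \approx 0.14286$)
$P = 2$ ($P = 0 + 2 = 2$)
$H = 8$
$C{\left(J \right)} = \frac{452}{7}$ ($C{\left(J \right)} = 4 \left(2 \cdot 8 + \frac{1}{7}\right) = 4 \left(16 + \frac{1}{7}\right) = 4 \cdot \frac{113}{7} = \frac{452}{7}$)
$\left(-205 - 409\right) \left(-129 + C{\left(3 \right)}\right) = \left(-205 - 409\right) \left(-129 + \frac{452}{7}\right) = \left(-614\right) \left(- \frac{451}{7}\right) = \frac{276914}{7}$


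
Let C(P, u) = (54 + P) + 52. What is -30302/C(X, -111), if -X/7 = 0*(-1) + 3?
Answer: -30302/85 ≈ -356.49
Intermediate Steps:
X = -21 (X = -7*(0*(-1) + 3) = -7*(0 + 3) = -7*3 = -21)
C(P, u) = 106 + P
-30302/C(X, -111) = -30302/(106 - 21) = -30302/85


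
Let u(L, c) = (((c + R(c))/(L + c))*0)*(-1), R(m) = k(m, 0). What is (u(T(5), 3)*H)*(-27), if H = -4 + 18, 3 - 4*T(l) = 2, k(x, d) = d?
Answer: 0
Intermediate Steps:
R(m) = 0
T(l) = ¼ (T(l) = ¾ - ¼*2 = ¾ - ½ = ¼)
H = 14
u(L, c) = 0 (u(L, c) = (((c + 0)/(L + c))*0)*(-1) = ((c/(L + c))*0)*(-1) = 0*(-1) = 0)
(u(T(5), 3)*H)*(-27) = (0*14)*(-27) = 0*(-27) = 0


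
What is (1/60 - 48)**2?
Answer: 8288641/3600 ≈ 2302.4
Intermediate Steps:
(1/60 - 48)**2 = (-2879/60)**2 = 8288641/3600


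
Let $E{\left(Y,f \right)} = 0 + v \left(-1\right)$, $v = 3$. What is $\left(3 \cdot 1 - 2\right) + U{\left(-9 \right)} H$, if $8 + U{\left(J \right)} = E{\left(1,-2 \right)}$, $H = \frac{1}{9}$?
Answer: $- \frac{2}{9} \approx -0.22222$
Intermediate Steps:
$H = \frac{1}{9} \approx 0.11111$
$E{\left(Y,f \right)} = -3$ ($E{\left(Y,f \right)} = 0 + 3 \left(-1\right) = 0 - 3 = -3$)
$U{\left(J \right)} = -11$ ($U{\left(J \right)} = -8 - 3 = -11$)
$\left(3 \cdot 1 - 2\right) + U{\left(-9 \right)} H = \left(3 \cdot 1 - 2\right) - \frac{11}{9} = \left(3 - 2\right) - \frac{11}{9} = 1 - \frac{11}{9} = - \frac{2}{9}$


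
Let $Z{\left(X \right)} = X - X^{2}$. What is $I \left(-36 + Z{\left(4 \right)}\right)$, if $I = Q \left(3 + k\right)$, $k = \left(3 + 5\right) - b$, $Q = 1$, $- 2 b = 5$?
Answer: $-648$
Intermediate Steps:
$b = - \frac{5}{2}$ ($b = \left(- \frac{1}{2}\right) 5 = - \frac{5}{2} \approx -2.5$)
$k = \frac{21}{2}$ ($k = \left(3 + 5\right) - - \frac{5}{2} = 8 + \frac{5}{2} = \frac{21}{2} \approx 10.5$)
$I = \frac{27}{2}$ ($I = 1 \left(3 + \frac{21}{2}\right) = 1 \cdot \frac{27}{2} = \frac{27}{2} \approx 13.5$)
$I \left(-36 + Z{\left(4 \right)}\right) = \frac{27 \left(-36 + 4 \left(1 - 4\right)\right)}{2} = \frac{27 \left(-36 + 4 \left(-3\right)\right)}{2} = \frac{27 \left(-36 - 12\right)}{2} = \frac{27}{2} \left(-48\right) = -648$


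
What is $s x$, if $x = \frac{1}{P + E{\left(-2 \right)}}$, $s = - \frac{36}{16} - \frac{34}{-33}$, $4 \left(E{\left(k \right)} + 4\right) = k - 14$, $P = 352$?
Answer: $- \frac{161}{45408} \approx -0.0035456$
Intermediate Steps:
$E{\left(k \right)} = - \frac{15}{2} + \frac{k}{4}$ ($E{\left(k \right)} = -4 + \frac{k - 14}{4} = -4 + \frac{-14 + k}{4} = -4 + \left(- \frac{7}{2} + \frac{k}{4}\right) = - \frac{15}{2} + \frac{k}{4}$)
$s = - \frac{161}{132}$ ($s = \left(-36\right) \frac{1}{16} - - \frac{34}{33} = - \frac{9}{4} + \frac{34}{33} = - \frac{161}{132} \approx -1.2197$)
$x = \frac{1}{344}$ ($x = \frac{1}{352 + \left(- \frac{15}{2} + \frac{1}{4} \left(-2\right)\right)} = \frac{1}{352 - 8} = \frac{1}{344} \approx 0.002907$)
$s x = \left(- \frac{161}{132}\right) \frac{1}{344} = - \frac{161}{45408}$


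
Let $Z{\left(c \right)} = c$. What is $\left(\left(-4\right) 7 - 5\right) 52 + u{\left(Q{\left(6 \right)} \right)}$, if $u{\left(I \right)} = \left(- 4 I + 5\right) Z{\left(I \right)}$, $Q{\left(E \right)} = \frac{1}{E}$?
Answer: $- \frac{30875}{18} \approx -1715.3$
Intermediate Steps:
$u{\left(I \right)} = I \left(5 - 4 I\right)$ ($u{\left(I \right)} = \left(- 4 I + 5\right) I = \left(5 - 4 I\right) I = I \left(5 - 4 I\right)$)
$\left(\left(-4\right) 7 - 5\right) 52 + u{\left(Q{\left(6 \right)} \right)} = \left(\left(-4\right) 7 - 5\right) 52 + \frac{5 - \frac{4}{6}}{6} = \left(-28 - 5\right) 52 + \frac{5 - \frac{2}{3}}{6} = \left(-33\right) 52 + \frac{5 - \frac{2}{3}}{6} = -1716 + \frac{1}{6} \cdot \frac{13}{3} = -1716 + \frac{13}{18} = - \frac{30875}{18}$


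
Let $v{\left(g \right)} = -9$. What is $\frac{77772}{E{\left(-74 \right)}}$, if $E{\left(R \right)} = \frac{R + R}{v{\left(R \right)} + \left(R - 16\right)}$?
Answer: $\frac{1924857}{37} \approx 52023.0$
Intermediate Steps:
$E{\left(R \right)} = \frac{2 R}{-25 + R}$ ($E{\left(R \right)} = \frac{R + R}{-9 + \left(R - 16\right)} = \frac{2 R}{-9 + \left(-16 + R\right)} = \frac{2 R}{-25 + R}$)
$\frac{77772}{E{\left(-74 \right)}} = \frac{77772}{2 \left(-74\right) \frac{1}{-25 - 74}} = \frac{77772}{2 \left(-74\right) \frac{1}{-99}} = \frac{77772}{2 \left(-74\right) \left(- \frac{1}{99}\right)} = \frac{77772}{\frac{148}{99}} = 77772 \cdot \frac{99}{148} = \frac{1924857}{37}$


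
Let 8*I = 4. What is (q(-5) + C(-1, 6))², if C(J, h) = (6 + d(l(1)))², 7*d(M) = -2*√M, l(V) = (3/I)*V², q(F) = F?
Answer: 2550193/2401 - 74064*√6/343 ≈ 533.22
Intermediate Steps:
I = ½ (I = (⅛)*4 = ½ ≈ 0.50000)
l(V) = 6*V² (l(V) = (3/(½))*V² = (3*2)*V² = 6*V²)
d(M) = -2*√M/7 (d(M) = (-2*√M)/7 = -2*√M/7)
C(J, h) = (6 - 2*√6/7)²
(q(-5) + C(-1, 6))² = (-5 + (1788/49 - 24*√6/7))² = (1543/49 - 24*√6/7)²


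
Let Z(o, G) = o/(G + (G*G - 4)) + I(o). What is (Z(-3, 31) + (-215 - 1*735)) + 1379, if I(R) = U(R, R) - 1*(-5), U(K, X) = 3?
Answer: 431753/988 ≈ 437.00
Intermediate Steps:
I(R) = 8 (I(R) = 3 - 1*(-5) = 3 + 5 = 8)
Z(o, G) = 8 + o/(-4 + G + G²) (Z(o, G) = o/(G + (G*G - 4)) + 8 = o/(G + (G² - 4)) + 8 = o/(G + (-4 + G²)) + 8 = o/(-4 + G + G²) + 8 = 8 + o/(-4 + G + G²))
(Z(-3, 31) + (-215 - 1*735)) + 1379 = ((-32 - 3 + 8*31 + 8*31²)/(-4 + 31 + 31²) + (-215 - 1*735)) + 1379 = ((-32 - 3 + 248 + 8*961)/(-4 + 31 + 961) + (-215 - 735)) + 1379 = ((-32 - 3 + 248 + 7688)/988 - 950) + 1379 = ((1/988)*7901 - 950) + 1379 = (7901/988 - 950) + 1379 = -930699/988 + 1379 = 431753/988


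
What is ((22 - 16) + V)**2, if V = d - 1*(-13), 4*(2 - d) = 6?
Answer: 1521/4 ≈ 380.25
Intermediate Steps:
d = 1/2 (d = 2 - 1/4*6 = 2 - 3/2 = 1/2 ≈ 0.50000)
V = 27/2 (V = 1/2 - 1*(-13) = 1/2 + 13 = 27/2 ≈ 13.500)
((22 - 16) + V)**2 = ((22 - 16) + 27/2)**2 = (6 + 27/2)**2 = (39/2)**2 = 1521/4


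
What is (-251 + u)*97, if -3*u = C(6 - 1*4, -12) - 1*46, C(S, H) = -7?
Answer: -67900/3 ≈ -22633.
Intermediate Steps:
u = 53/3 (u = -(-7 - 1*46)/3 = -(-7 - 46)/3 = -⅓*(-53) = 53/3 ≈ 17.667)
(-251 + u)*97 = (-251 + 53/3)*97 = -700/3*97 = -67900/3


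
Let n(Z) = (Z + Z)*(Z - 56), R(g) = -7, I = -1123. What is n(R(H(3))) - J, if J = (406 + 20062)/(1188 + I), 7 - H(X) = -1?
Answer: 36862/65 ≈ 567.11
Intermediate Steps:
H(X) = 8 (H(X) = 7 - 1*(-1) = 7 + 1 = 8)
n(Z) = 2*Z*(-56 + Z) (n(Z) = (2*Z)*(-56 + Z) = 2*Z*(-56 + Z))
J = 20468/65 (J = (406 + 20062)/(1188 - 1123) = 20468/65 ≈ 314.89)
n(R(H(3))) - J = 2*(-7)*(-56 - 7) - 1*20468/65 = 2*(-7)*(-63) - 20468/65 = 882 - 20468/65 = 36862/65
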